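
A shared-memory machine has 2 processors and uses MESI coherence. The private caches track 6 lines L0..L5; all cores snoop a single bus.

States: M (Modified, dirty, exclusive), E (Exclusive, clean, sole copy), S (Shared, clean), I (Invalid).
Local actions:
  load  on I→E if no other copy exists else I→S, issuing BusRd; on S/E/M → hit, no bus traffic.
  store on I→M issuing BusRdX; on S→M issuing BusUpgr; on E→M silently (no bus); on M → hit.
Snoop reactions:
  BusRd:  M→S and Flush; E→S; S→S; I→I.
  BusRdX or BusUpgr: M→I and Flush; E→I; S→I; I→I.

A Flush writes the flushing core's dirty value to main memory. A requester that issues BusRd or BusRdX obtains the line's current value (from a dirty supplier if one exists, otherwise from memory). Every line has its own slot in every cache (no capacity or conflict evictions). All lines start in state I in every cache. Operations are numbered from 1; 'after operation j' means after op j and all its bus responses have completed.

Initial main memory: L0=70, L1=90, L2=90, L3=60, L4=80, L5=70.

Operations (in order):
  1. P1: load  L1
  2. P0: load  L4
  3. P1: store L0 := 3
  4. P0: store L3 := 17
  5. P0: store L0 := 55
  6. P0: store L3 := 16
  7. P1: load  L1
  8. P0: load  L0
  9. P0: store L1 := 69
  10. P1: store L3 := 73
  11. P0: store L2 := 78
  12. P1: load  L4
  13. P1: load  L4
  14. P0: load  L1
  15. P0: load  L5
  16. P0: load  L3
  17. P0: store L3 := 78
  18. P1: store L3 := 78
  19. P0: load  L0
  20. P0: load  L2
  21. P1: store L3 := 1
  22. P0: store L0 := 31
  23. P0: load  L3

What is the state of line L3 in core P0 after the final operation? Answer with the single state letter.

1. P1: load  L1  bus=[BusRd]  L1: P0=I P1=E  mem[L1]=90
2. P0: load  L4  bus=[BusRd]  L4: P0=E P1=I  mem[L4]=80
3. P1: store L0 := 3  bus=[BusRdX]  L0: P0=I P1=M  mem[L0]=70
4. P0: store L3 := 17  bus=[BusRdX]  L3: P0=M P1=I  mem[L3]=60
5. P0: store L0 := 55  bus=[BusRdX,Flush]  L0: P0=M P1=I  mem[L0]=3
6. P0: store L3 := 16  bus=[-]  L3: P0=M P1=I  mem[L3]=60
7. P1: load  L1  bus=[-]  L1: P0=I P1=E  mem[L1]=90
8. P0: load  L0  bus=[-]  L0: P0=M P1=I  mem[L0]=3
9. P0: store L1 := 69  bus=[BusRdX]  L1: P0=M P1=I  mem[L1]=90
10. P1: store L3 := 73  bus=[BusRdX,Flush]  L3: P0=I P1=M  mem[L3]=16
11. P0: store L2 := 78  bus=[BusRdX]  L2: P0=M P1=I  mem[L2]=90
12. P1: load  L4  bus=[BusRd]  L4: P0=S P1=S  mem[L4]=80
13. P1: load  L4  bus=[-]  L4: P0=S P1=S  mem[L4]=80
14. P0: load  L1  bus=[-]  L1: P0=M P1=I  mem[L1]=90
15. P0: load  L5  bus=[BusRd]  L5: P0=E P1=I  mem[L5]=70
16. P0: load  L3  bus=[BusRd,Flush]  L3: P0=S P1=S  mem[L3]=73
17. P0: store L3 := 78  bus=[BusUpgr]  L3: P0=M P1=I  mem[L3]=73
18. P1: store L3 := 78  bus=[BusRdX,Flush]  L3: P0=I P1=M  mem[L3]=78
19. P0: load  L0  bus=[-]  L0: P0=M P1=I  mem[L0]=3
20. P0: load  L2  bus=[-]  L2: P0=M P1=I  mem[L2]=90
21. P1: store L3 := 1  bus=[-]  L3: P0=I P1=M  mem[L3]=78
22. P0: store L0 := 31  bus=[-]  L0: P0=M P1=I  mem[L0]=3
23. P0: load  L3  bus=[BusRd,Flush]  L3: P0=S P1=S  mem[L3]=1

state = S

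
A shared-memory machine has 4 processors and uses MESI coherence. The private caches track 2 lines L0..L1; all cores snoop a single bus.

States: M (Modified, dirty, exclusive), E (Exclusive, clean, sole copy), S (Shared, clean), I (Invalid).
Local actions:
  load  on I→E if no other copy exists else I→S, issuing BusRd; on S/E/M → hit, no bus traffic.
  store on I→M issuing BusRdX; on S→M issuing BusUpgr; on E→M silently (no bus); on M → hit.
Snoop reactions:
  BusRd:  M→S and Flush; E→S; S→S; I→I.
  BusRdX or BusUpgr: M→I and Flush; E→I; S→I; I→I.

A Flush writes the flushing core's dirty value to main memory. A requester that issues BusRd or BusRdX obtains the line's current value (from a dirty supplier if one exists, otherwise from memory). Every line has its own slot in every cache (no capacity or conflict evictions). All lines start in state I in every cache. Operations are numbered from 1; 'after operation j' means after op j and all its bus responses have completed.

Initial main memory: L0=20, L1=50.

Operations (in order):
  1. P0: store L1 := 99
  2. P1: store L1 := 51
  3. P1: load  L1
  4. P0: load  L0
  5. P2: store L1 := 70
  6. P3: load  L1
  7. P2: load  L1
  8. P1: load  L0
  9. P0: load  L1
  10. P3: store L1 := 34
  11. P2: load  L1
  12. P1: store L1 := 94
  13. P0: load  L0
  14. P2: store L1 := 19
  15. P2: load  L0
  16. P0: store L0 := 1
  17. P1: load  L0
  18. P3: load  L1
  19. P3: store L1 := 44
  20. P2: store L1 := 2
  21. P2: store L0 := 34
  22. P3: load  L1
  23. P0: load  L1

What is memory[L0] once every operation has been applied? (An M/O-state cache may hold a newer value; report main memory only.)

memory[L0] = 1

[1] P0: store L1 := 99 | P0:M(99), P1:I, P2:I, P3:I | bus: BusRdX
[2] P1: store L1 := 51 | P0:I, P1:M(51), P2:I, P3:I | bus: BusRdX,Flush
[3] P1: load  L1 | P0:I, P1:M(51), P2:I, P3:I | bus: none
[4] P0: load  L0 | P0:E(20), P1:I, P2:I, P3:I | bus: BusRd
[5] P2: store L1 := 70 | P0:I, P1:I, P2:M(70), P3:I | bus: BusRdX,Flush
[6] P3: load  L1 | P0:I, P1:I, P2:S(70), P3:S(70) | bus: BusRd,Flush
[7] P2: load  L1 | P0:I, P1:I, P2:S(70), P3:S(70) | bus: none
[8] P1: load  L0 | P0:S(20), P1:S(20), P2:I, P3:I | bus: BusRd
[9] P0: load  L1 | P0:S(70), P1:I, P2:S(70), P3:S(70) | bus: BusRd
[10] P3: store L1 := 34 | P0:I, P1:I, P2:I, P3:M(34) | bus: BusUpgr
[11] P2: load  L1 | P0:I, P1:I, P2:S(34), P3:S(34) | bus: BusRd,Flush
[12] P1: store L1 := 94 | P0:I, P1:M(94), P2:I, P3:I | bus: BusRdX
[13] P0: load  L0 | P0:S(20), P1:S(20), P2:I, P3:I | bus: none
[14] P2: store L1 := 19 | P0:I, P1:I, P2:M(19), P3:I | bus: BusRdX,Flush
[15] P2: load  L0 | P0:S(20), P1:S(20), P2:S(20), P3:I | bus: BusRd
[16] P0: store L0 := 1 | P0:M(1), P1:I, P2:I, P3:I | bus: BusUpgr
[17] P1: load  L0 | P0:S(1), P1:S(1), P2:I, P3:I | bus: BusRd,Flush
[18] P3: load  L1 | P0:I, P1:I, P2:S(19), P3:S(19) | bus: BusRd,Flush
[19] P3: store L1 := 44 | P0:I, P1:I, P2:I, P3:M(44) | bus: BusUpgr
[20] P2: store L1 := 2 | P0:I, P1:I, P2:M(2), P3:I | bus: BusRdX,Flush
[21] P2: store L0 := 34 | P0:I, P1:I, P2:M(34), P3:I | bus: BusRdX
[22] P3: load  L1 | P0:I, P1:I, P2:S(2), P3:S(2) | bus: BusRd,Flush
[23] P0: load  L1 | P0:S(2), P1:I, P2:S(2), P3:S(2) | bus: BusRd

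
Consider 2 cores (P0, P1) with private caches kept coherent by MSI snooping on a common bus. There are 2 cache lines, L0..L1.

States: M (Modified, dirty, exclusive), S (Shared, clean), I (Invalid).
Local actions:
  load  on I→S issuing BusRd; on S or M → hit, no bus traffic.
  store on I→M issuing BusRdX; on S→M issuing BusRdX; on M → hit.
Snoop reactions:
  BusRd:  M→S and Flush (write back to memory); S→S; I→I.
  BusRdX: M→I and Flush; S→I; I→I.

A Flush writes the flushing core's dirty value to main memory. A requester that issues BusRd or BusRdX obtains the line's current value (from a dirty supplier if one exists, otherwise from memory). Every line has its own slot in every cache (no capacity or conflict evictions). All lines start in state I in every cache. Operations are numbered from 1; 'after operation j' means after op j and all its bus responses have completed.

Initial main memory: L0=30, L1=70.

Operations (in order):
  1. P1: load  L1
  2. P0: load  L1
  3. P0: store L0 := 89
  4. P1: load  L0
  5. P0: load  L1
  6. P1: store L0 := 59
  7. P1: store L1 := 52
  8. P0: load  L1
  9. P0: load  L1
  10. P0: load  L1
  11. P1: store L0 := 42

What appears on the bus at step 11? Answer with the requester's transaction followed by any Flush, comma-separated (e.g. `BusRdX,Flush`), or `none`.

bus = none

[1] P1: load  L1 | P0:I, P1:S(70) | bus: BusRd
[2] P0: load  L1 | P0:S(70), P1:S(70) | bus: BusRd
[3] P0: store L0 := 89 | P0:M(89), P1:I | bus: BusRdX
[4] P1: load  L0 | P0:S(89), P1:S(89) | bus: BusRd,Flush
[5] P0: load  L1 | P0:S(70), P1:S(70) | bus: none
[6] P1: store L0 := 59 | P0:I, P1:M(59) | bus: BusRdX
[7] P1: store L1 := 52 | P0:I, P1:M(52) | bus: BusRdX
[8] P0: load  L1 | P0:S(52), P1:S(52) | bus: BusRd,Flush
[9] P0: load  L1 | P0:S(52), P1:S(52) | bus: none
[10] P0: load  L1 | P0:S(52), P1:S(52) | bus: none
[11] P1: store L0 := 42 | P0:I, P1:M(42) | bus: none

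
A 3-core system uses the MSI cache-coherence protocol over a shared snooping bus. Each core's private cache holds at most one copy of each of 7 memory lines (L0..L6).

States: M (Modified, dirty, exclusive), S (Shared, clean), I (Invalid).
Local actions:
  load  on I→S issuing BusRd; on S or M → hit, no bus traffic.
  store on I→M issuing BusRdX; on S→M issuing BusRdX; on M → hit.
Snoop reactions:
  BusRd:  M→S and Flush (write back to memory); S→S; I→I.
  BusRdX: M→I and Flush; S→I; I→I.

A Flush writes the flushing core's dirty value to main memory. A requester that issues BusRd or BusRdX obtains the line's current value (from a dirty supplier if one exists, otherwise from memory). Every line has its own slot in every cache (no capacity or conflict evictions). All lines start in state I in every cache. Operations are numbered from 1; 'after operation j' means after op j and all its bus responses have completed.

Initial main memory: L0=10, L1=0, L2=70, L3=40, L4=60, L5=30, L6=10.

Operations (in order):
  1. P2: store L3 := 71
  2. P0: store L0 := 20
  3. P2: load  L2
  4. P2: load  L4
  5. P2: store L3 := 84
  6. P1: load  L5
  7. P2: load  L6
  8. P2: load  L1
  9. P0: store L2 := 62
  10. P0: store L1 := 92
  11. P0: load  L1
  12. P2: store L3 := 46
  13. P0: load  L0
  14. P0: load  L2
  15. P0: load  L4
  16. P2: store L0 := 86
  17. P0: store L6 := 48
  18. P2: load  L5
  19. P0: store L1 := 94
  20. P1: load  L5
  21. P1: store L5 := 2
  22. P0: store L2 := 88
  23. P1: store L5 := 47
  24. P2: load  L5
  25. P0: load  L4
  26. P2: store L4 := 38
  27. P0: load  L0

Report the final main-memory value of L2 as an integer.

memory[L2] = 70

[1] P2: store L3 := 71 | P0:I, P1:I, P2:M(71) | bus: BusRdX
[2] P0: store L0 := 20 | P0:M(20), P1:I, P2:I | bus: BusRdX
[3] P2: load  L2 | P0:I, P1:I, P2:S(70) | bus: BusRd
[4] P2: load  L4 | P0:I, P1:I, P2:S(60) | bus: BusRd
[5] P2: store L3 := 84 | P0:I, P1:I, P2:M(84) | bus: none
[6] P1: load  L5 | P0:I, P1:S(30), P2:I | bus: BusRd
[7] P2: load  L6 | P0:I, P1:I, P2:S(10) | bus: BusRd
[8] P2: load  L1 | P0:I, P1:I, P2:S(0) | bus: BusRd
[9] P0: store L2 := 62 | P0:M(62), P1:I, P2:I | bus: BusRdX
[10] P0: store L1 := 92 | P0:M(92), P1:I, P2:I | bus: BusRdX
[11] P0: load  L1 | P0:M(92), P1:I, P2:I | bus: none
[12] P2: store L3 := 46 | P0:I, P1:I, P2:M(46) | bus: none
[13] P0: load  L0 | P0:M(20), P1:I, P2:I | bus: none
[14] P0: load  L2 | P0:M(62), P1:I, P2:I | bus: none
[15] P0: load  L4 | P0:S(60), P1:I, P2:S(60) | bus: BusRd
[16] P2: store L0 := 86 | P0:I, P1:I, P2:M(86) | bus: BusRdX,Flush
[17] P0: store L6 := 48 | P0:M(48), P1:I, P2:I | bus: BusRdX
[18] P2: load  L5 | P0:I, P1:S(30), P2:S(30) | bus: BusRd
[19] P0: store L1 := 94 | P0:M(94), P1:I, P2:I | bus: none
[20] P1: load  L5 | P0:I, P1:S(30), P2:S(30) | bus: none
[21] P1: store L5 := 2 | P0:I, P1:M(2), P2:I | bus: BusRdX
[22] P0: store L2 := 88 | P0:M(88), P1:I, P2:I | bus: none
[23] P1: store L5 := 47 | P0:I, P1:M(47), P2:I | bus: none
[24] P2: load  L5 | P0:I, P1:S(47), P2:S(47) | bus: BusRd,Flush
[25] P0: load  L4 | P0:S(60), P1:I, P2:S(60) | bus: none
[26] P2: store L4 := 38 | P0:I, P1:I, P2:M(38) | bus: BusRdX
[27] P0: load  L0 | P0:S(86), P1:I, P2:S(86) | bus: BusRd,Flush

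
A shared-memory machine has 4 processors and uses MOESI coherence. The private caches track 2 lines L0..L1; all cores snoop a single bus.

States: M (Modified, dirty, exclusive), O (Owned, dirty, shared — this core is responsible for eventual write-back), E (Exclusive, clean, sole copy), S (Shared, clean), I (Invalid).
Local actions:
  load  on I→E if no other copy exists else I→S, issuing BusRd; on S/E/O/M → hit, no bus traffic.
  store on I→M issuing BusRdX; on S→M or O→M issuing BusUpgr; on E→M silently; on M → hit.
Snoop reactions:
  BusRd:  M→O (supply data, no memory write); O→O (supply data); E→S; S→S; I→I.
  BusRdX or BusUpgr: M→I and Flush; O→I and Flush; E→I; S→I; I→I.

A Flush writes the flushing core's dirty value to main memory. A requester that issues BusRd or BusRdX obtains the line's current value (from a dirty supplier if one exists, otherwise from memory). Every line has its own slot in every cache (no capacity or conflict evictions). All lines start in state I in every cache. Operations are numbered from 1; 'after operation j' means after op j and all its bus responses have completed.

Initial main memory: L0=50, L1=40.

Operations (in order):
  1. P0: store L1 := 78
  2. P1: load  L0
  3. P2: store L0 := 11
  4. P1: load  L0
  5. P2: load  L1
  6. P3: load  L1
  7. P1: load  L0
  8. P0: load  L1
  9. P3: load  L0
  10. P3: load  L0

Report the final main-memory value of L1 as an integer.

memory[L1] = 40

step 1: P0: store L1 := 78  ⟶  MIII  (L1)  txn=BusRdX  M[L1]=40
step 2: P1: load  L0  ⟶  IEII  (L0)  txn=BusRd  M[L0]=50
step 3: P2: store L0 := 11  ⟶  IIMI  (L0)  txn=BusRdX  M[L0]=50
step 4: P1: load  L0  ⟶  ISOI  (L0)  txn=BusRd  M[L0]=50
step 5: P2: load  L1  ⟶  OISI  (L1)  txn=BusRd  M[L1]=40
step 6: P3: load  L1  ⟶  OISS  (L1)  txn=BusRd  M[L1]=40
step 7: P1: load  L0  ⟶  ISOI  (L0)  txn=∅  M[L0]=50
step 8: P0: load  L1  ⟶  OISS  (L1)  txn=∅  M[L1]=40
step 9: P3: load  L0  ⟶  ISOS  (L0)  txn=BusRd  M[L0]=50
step 10: P3: load  L0  ⟶  ISOS  (L0)  txn=∅  M[L0]=50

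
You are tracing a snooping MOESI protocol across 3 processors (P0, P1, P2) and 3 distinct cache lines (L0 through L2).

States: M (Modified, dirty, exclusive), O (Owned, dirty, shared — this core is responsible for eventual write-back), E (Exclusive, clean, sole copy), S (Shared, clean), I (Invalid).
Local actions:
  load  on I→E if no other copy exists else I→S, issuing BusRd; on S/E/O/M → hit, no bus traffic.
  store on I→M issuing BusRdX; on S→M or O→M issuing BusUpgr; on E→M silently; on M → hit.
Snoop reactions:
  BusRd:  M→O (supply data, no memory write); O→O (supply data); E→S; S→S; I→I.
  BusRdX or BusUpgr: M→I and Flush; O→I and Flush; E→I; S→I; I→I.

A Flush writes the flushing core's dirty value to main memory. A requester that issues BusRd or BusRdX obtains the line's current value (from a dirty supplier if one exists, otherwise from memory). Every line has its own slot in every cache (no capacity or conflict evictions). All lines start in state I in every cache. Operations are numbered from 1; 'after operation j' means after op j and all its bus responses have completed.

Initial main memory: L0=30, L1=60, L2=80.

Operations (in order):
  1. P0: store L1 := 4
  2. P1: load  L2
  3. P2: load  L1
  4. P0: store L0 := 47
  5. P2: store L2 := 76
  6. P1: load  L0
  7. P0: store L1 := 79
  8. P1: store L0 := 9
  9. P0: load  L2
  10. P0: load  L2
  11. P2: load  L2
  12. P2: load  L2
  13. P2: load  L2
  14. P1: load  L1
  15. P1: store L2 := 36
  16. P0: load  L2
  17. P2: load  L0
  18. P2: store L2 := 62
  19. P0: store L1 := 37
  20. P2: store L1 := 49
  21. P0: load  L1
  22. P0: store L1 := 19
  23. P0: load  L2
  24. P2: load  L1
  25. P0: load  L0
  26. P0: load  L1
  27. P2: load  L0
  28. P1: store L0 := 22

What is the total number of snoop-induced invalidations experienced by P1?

[1] P0: store L1 := 4 | P0:M(4), P1:I, P2:I | bus: BusRdX
[2] P1: load  L2 | P0:I, P1:E(80), P2:I | bus: BusRd
[3] P2: load  L1 | P0:O(4), P1:I, P2:S(4) | bus: BusRd
[4] P0: store L0 := 47 | P0:M(47), P1:I, P2:I | bus: BusRdX
[5] P2: store L2 := 76 | P0:I, P1:I, P2:M(76) | bus: BusRdX
[6] P1: load  L0 | P0:O(47), P1:S(47), P2:I | bus: BusRd
[7] P0: store L1 := 79 | P0:M(79), P1:I, P2:I | bus: BusUpgr
[8] P1: store L0 := 9 | P0:I, P1:M(9), P2:I | bus: BusUpgr,Flush
[9] P0: load  L2 | P0:S(76), P1:I, P2:O(76) | bus: BusRd
[10] P0: load  L2 | P0:S(76), P1:I, P2:O(76) | bus: none
[11] P2: load  L2 | P0:S(76), P1:I, P2:O(76) | bus: none
[12] P2: load  L2 | P0:S(76), P1:I, P2:O(76) | bus: none
[13] P2: load  L2 | P0:S(76), P1:I, P2:O(76) | bus: none
[14] P1: load  L1 | P0:O(79), P1:S(79), P2:I | bus: BusRd
[15] P1: store L2 := 36 | P0:I, P1:M(36), P2:I | bus: BusRdX,Flush
[16] P0: load  L2 | P0:S(36), P1:O(36), P2:I | bus: BusRd
[17] P2: load  L0 | P0:I, P1:O(9), P2:S(9) | bus: BusRd
[18] P2: store L2 := 62 | P0:I, P1:I, P2:M(62) | bus: BusRdX,Flush
[19] P0: store L1 := 37 | P0:M(37), P1:I, P2:I | bus: BusUpgr
[20] P2: store L1 := 49 | P0:I, P1:I, P2:M(49) | bus: BusRdX,Flush
[21] P0: load  L1 | P0:S(49), P1:I, P2:O(49) | bus: BusRd
[22] P0: store L1 := 19 | P0:M(19), P1:I, P2:I | bus: BusUpgr,Flush
[23] P0: load  L2 | P0:S(62), P1:I, P2:O(62) | bus: BusRd
[24] P2: load  L1 | P0:O(19), P1:I, P2:S(19) | bus: BusRd
[25] P0: load  L0 | P0:S(9), P1:O(9), P2:S(9) | bus: BusRd
[26] P0: load  L1 | P0:O(19), P1:I, P2:S(19) | bus: none
[27] P2: load  L0 | P0:S(9), P1:O(9), P2:S(9) | bus: none
[28] P1: store L0 := 22 | P0:I, P1:M(22), P2:I | bus: BusUpgr

invalidations = 3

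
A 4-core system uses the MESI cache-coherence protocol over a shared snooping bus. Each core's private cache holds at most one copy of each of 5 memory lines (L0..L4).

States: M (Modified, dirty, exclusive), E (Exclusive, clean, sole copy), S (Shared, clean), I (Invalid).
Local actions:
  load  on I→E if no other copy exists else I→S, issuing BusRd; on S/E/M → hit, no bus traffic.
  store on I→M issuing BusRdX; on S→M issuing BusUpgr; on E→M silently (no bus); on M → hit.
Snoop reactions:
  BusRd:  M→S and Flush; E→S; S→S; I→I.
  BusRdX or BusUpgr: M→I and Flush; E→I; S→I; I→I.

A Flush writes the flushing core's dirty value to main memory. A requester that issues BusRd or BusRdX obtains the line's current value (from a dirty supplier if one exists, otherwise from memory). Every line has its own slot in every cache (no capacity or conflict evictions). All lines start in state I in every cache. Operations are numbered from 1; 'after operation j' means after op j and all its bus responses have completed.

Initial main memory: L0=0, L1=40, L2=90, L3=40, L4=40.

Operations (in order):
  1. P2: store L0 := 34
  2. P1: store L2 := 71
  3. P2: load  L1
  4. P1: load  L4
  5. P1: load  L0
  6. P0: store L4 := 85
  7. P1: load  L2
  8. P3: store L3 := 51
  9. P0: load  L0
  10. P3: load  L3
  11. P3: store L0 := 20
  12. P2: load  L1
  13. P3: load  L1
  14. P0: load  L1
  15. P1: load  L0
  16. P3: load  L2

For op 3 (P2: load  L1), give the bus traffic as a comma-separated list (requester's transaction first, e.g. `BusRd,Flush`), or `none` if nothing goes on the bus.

bus = BusRd

1. P2: store L0 := 34  bus=[BusRdX]  L0: P0=I P1=I P2=M P3=I  mem[L0]=0
2. P1: store L2 := 71  bus=[BusRdX]  L2: P0=I P1=M P2=I P3=I  mem[L2]=90
3. P2: load  L1  bus=[BusRd]  L1: P0=I P1=I P2=E P3=I  mem[L1]=40
4. P1: load  L4  bus=[BusRd]  L4: P0=I P1=E P2=I P3=I  mem[L4]=40
5. P1: load  L0  bus=[BusRd,Flush]  L0: P0=I P1=S P2=S P3=I  mem[L0]=34
6. P0: store L4 := 85  bus=[BusRdX]  L4: P0=M P1=I P2=I P3=I  mem[L4]=40
7. P1: load  L2  bus=[-]  L2: P0=I P1=M P2=I P3=I  mem[L2]=90
8. P3: store L3 := 51  bus=[BusRdX]  L3: P0=I P1=I P2=I P3=M  mem[L3]=40
9. P0: load  L0  bus=[BusRd]  L0: P0=S P1=S P2=S P3=I  mem[L0]=34
10. P3: load  L3  bus=[-]  L3: P0=I P1=I P2=I P3=M  mem[L3]=40
11. P3: store L0 := 20  bus=[BusRdX]  L0: P0=I P1=I P2=I P3=M  mem[L0]=34
12. P2: load  L1  bus=[-]  L1: P0=I P1=I P2=E P3=I  mem[L1]=40
13. P3: load  L1  bus=[BusRd]  L1: P0=I P1=I P2=S P3=S  mem[L1]=40
14. P0: load  L1  bus=[BusRd]  L1: P0=S P1=I P2=S P3=S  mem[L1]=40
15. P1: load  L0  bus=[BusRd,Flush]  L0: P0=I P1=S P2=I P3=S  mem[L0]=20
16. P3: load  L2  bus=[BusRd,Flush]  L2: P0=I P1=S P2=I P3=S  mem[L2]=71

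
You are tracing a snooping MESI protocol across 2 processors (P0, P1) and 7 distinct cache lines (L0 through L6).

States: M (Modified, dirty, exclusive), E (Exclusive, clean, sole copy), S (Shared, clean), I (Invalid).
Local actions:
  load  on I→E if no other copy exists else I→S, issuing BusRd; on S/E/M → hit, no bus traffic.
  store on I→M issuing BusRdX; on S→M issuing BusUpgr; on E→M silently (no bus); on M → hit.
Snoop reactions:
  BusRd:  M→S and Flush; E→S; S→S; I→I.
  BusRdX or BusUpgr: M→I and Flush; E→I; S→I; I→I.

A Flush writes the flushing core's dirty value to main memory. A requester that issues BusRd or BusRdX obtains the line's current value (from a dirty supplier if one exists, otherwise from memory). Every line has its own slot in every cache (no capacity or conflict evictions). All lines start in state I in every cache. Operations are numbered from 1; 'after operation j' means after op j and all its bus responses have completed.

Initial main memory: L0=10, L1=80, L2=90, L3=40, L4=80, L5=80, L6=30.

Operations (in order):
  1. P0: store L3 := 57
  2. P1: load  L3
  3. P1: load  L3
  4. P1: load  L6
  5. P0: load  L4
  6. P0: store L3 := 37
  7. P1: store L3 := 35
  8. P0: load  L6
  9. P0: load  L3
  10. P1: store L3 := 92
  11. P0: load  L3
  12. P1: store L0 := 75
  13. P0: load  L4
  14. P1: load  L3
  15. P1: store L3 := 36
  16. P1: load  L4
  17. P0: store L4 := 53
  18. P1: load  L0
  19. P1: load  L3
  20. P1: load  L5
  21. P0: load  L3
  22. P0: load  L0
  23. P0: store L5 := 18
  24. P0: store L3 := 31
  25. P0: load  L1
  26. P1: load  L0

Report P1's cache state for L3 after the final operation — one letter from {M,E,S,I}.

1. P0: store L3 := 57  bus=[BusRdX]  L3: P0=M P1=I  mem[L3]=40
2. P1: load  L3  bus=[BusRd,Flush]  L3: P0=S P1=S  mem[L3]=57
3. P1: load  L3  bus=[-]  L3: P0=S P1=S  mem[L3]=57
4. P1: load  L6  bus=[BusRd]  L6: P0=I P1=E  mem[L6]=30
5. P0: load  L4  bus=[BusRd]  L4: P0=E P1=I  mem[L4]=80
6. P0: store L3 := 37  bus=[BusUpgr]  L3: P0=M P1=I  mem[L3]=57
7. P1: store L3 := 35  bus=[BusRdX,Flush]  L3: P0=I P1=M  mem[L3]=37
8. P0: load  L6  bus=[BusRd]  L6: P0=S P1=S  mem[L6]=30
9. P0: load  L3  bus=[BusRd,Flush]  L3: P0=S P1=S  mem[L3]=35
10. P1: store L3 := 92  bus=[BusUpgr]  L3: P0=I P1=M  mem[L3]=35
11. P0: load  L3  bus=[BusRd,Flush]  L3: P0=S P1=S  mem[L3]=92
12. P1: store L0 := 75  bus=[BusRdX]  L0: P0=I P1=M  mem[L0]=10
13. P0: load  L4  bus=[-]  L4: P0=E P1=I  mem[L4]=80
14. P1: load  L3  bus=[-]  L3: P0=S P1=S  mem[L3]=92
15. P1: store L3 := 36  bus=[BusUpgr]  L3: P0=I P1=M  mem[L3]=92
16. P1: load  L4  bus=[BusRd]  L4: P0=S P1=S  mem[L4]=80
17. P0: store L4 := 53  bus=[BusUpgr]  L4: P0=M P1=I  mem[L4]=80
18. P1: load  L0  bus=[-]  L0: P0=I P1=M  mem[L0]=10
19. P1: load  L3  bus=[-]  L3: P0=I P1=M  mem[L3]=92
20. P1: load  L5  bus=[BusRd]  L5: P0=I P1=E  mem[L5]=80
21. P0: load  L3  bus=[BusRd,Flush]  L3: P0=S P1=S  mem[L3]=36
22. P0: load  L0  bus=[BusRd,Flush]  L0: P0=S P1=S  mem[L0]=75
23. P0: store L5 := 18  bus=[BusRdX]  L5: P0=M P1=I  mem[L5]=80
24. P0: store L3 := 31  bus=[BusUpgr]  L3: P0=M P1=I  mem[L3]=36
25. P0: load  L1  bus=[BusRd]  L1: P0=E P1=I  mem[L1]=80
26. P1: load  L0  bus=[-]  L0: P0=S P1=S  mem[L0]=75

state = I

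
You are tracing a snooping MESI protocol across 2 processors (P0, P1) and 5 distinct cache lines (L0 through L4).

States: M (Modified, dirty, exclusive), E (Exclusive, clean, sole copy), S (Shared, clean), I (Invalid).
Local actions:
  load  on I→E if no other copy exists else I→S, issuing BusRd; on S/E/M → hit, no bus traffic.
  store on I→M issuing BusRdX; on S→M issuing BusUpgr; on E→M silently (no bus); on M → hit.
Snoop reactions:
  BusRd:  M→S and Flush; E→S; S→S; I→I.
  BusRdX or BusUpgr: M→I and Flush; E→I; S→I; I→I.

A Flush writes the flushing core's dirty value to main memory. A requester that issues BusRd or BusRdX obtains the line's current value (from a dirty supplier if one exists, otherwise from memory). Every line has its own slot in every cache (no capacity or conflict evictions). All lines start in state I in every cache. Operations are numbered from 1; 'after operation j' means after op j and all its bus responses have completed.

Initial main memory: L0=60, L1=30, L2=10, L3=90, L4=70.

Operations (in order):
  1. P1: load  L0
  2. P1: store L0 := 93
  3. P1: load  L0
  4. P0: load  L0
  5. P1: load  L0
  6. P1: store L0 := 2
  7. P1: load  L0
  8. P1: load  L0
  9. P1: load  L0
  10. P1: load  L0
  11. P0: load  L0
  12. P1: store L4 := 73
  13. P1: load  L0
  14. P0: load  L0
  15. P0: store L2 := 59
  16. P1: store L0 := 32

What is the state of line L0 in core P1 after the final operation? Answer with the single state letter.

state = M

[1] P1: load  L0 | P0:I, P1:E(60) | bus: BusRd
[2] P1: store L0 := 93 | P0:I, P1:M(93) | bus: none
[3] P1: load  L0 | P0:I, P1:M(93) | bus: none
[4] P0: load  L0 | P0:S(93), P1:S(93) | bus: BusRd,Flush
[5] P1: load  L0 | P0:S(93), P1:S(93) | bus: none
[6] P1: store L0 := 2 | P0:I, P1:M(2) | bus: BusUpgr
[7] P1: load  L0 | P0:I, P1:M(2) | bus: none
[8] P1: load  L0 | P0:I, P1:M(2) | bus: none
[9] P1: load  L0 | P0:I, P1:M(2) | bus: none
[10] P1: load  L0 | P0:I, P1:M(2) | bus: none
[11] P0: load  L0 | P0:S(2), P1:S(2) | bus: BusRd,Flush
[12] P1: store L4 := 73 | P0:I, P1:M(73) | bus: BusRdX
[13] P1: load  L0 | P0:S(2), P1:S(2) | bus: none
[14] P0: load  L0 | P0:S(2), P1:S(2) | bus: none
[15] P0: store L2 := 59 | P0:M(59), P1:I | bus: BusRdX
[16] P1: store L0 := 32 | P0:I, P1:M(32) | bus: BusUpgr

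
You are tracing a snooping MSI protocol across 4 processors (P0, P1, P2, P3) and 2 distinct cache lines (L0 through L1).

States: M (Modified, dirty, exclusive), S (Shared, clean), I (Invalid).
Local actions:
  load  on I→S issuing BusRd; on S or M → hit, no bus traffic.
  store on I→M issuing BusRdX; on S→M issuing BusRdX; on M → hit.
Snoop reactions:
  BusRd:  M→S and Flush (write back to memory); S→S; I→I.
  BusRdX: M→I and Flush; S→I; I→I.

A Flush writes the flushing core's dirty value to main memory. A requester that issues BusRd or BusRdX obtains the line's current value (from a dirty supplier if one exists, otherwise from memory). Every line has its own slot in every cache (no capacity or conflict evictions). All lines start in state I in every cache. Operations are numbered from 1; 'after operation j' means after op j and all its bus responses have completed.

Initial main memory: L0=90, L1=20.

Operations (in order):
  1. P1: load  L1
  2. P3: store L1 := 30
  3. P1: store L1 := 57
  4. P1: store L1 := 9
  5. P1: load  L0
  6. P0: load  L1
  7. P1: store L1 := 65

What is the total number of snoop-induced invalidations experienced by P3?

invalidations = 1

[1] P1: load  L1 | P0:I, P1:S(20), P2:I, P3:I | bus: BusRd
[2] P3: store L1 := 30 | P0:I, P1:I, P2:I, P3:M(30) | bus: BusRdX
[3] P1: store L1 := 57 | P0:I, P1:M(57), P2:I, P3:I | bus: BusRdX,Flush
[4] P1: store L1 := 9 | P0:I, P1:M(9), P2:I, P3:I | bus: none
[5] P1: load  L0 | P0:I, P1:S(90), P2:I, P3:I | bus: BusRd
[6] P0: load  L1 | P0:S(9), P1:S(9), P2:I, P3:I | bus: BusRd,Flush
[7] P1: store L1 := 65 | P0:I, P1:M(65), P2:I, P3:I | bus: BusRdX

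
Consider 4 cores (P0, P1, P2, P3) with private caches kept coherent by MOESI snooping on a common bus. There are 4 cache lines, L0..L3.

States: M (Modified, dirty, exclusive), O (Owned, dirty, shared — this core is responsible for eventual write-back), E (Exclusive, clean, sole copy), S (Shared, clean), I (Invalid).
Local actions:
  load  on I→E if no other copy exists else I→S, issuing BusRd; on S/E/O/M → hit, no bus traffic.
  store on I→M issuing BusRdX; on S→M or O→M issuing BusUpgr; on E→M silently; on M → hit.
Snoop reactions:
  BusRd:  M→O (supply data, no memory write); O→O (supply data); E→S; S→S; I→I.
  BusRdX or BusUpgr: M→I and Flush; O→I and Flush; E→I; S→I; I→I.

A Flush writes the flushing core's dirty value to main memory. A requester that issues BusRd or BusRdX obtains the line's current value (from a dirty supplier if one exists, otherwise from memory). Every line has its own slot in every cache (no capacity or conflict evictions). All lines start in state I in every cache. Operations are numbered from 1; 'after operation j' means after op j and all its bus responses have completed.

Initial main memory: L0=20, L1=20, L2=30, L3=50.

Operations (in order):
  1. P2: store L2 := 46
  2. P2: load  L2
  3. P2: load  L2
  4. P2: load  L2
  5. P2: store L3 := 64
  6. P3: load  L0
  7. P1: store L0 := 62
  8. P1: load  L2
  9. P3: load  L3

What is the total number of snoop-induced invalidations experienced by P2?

invalidations = 0

  op1 P2: store L2 := 46 → I/I/M/I on L2; bus BusRdX; mem=30
  op2 P2: load  L2 → I/I/M/I on L2; bus (none); mem=30
  op3 P2: load  L2 → I/I/M/I on L2; bus (none); mem=30
  op4 P2: load  L2 → I/I/M/I on L2; bus (none); mem=30
  op5 P2: store L3 := 64 → I/I/M/I on L3; bus BusRdX; mem=50
  op6 P3: load  L0 → I/I/I/E on L0; bus BusRd; mem=20
  op7 P1: store L0 := 62 → I/M/I/I on L0; bus BusRdX; mem=20
  op8 P1: load  L2 → I/S/O/I on L2; bus BusRd; mem=30
  op9 P3: load  L3 → I/I/O/S on L3; bus BusRd; mem=50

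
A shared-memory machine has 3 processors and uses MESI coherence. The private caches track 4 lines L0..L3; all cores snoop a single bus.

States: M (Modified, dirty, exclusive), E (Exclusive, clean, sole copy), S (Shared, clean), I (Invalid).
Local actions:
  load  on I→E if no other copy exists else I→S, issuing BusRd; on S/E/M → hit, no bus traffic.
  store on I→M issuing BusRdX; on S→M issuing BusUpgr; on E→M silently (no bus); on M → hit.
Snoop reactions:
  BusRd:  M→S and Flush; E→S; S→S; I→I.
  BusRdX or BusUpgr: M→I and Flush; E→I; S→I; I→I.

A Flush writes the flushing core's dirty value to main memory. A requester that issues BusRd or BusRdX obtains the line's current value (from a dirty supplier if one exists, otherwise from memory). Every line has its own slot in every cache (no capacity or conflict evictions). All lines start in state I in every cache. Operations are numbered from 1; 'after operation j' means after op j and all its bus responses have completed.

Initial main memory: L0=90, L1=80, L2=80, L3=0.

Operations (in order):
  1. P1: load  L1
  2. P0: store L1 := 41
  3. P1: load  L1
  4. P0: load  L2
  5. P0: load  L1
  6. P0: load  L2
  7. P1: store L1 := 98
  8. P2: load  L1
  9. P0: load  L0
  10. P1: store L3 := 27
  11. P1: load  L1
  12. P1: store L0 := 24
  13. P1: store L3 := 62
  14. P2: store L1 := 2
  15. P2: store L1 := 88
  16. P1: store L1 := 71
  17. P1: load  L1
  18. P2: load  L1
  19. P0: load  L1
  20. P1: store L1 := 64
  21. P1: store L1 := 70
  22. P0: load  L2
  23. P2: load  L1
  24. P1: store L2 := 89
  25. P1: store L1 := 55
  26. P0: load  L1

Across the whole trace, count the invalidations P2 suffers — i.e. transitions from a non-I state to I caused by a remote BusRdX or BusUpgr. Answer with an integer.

  op1 P1: load  L1 → I/E/I on L1; bus BusRd; mem=80
  op2 P0: store L1 := 41 → M/I/I on L1; bus BusRdX; mem=80
  op3 P1: load  L1 → S/S/I on L1; bus BusRd Flush; mem=41
  op4 P0: load  L2 → E/I/I on L2; bus BusRd; mem=80
  op5 P0: load  L1 → S/S/I on L1; bus (none); mem=41
  op6 P0: load  L2 → E/I/I on L2; bus (none); mem=80
  op7 P1: store L1 := 98 → I/M/I on L1; bus BusUpgr; mem=41
  op8 P2: load  L1 → I/S/S on L1; bus BusRd Flush; mem=98
  op9 P0: load  L0 → E/I/I on L0; bus BusRd; mem=90
  op10 P1: store L3 := 27 → I/M/I on L3; bus BusRdX; mem=0
  op11 P1: load  L1 → I/S/S on L1; bus (none); mem=98
  op12 P1: store L0 := 24 → I/M/I on L0; bus BusRdX; mem=90
  op13 P1: store L3 := 62 → I/M/I on L3; bus (none); mem=0
  op14 P2: store L1 := 2 → I/I/M on L1; bus BusUpgr; mem=98
  op15 P2: store L1 := 88 → I/I/M on L1; bus (none); mem=98
  op16 P1: store L1 := 71 → I/M/I on L1; bus BusRdX Flush; mem=88
  op17 P1: load  L1 → I/M/I on L1; bus (none); mem=88
  op18 P2: load  L1 → I/S/S on L1; bus BusRd Flush; mem=71
  op19 P0: load  L1 → S/S/S on L1; bus BusRd; mem=71
  op20 P1: store L1 := 64 → I/M/I on L1; bus BusUpgr; mem=71
  op21 P1: store L1 := 70 → I/M/I on L1; bus (none); mem=71
  op22 P0: load  L2 → E/I/I on L2; bus (none); mem=80
  op23 P2: load  L1 → I/S/S on L1; bus BusRd Flush; mem=70
  op24 P1: store L2 := 89 → I/M/I on L2; bus BusRdX; mem=80
  op25 P1: store L1 := 55 → I/M/I on L1; bus BusUpgr; mem=70
  op26 P0: load  L1 → S/S/I on L1; bus BusRd Flush; mem=55

invalidations = 3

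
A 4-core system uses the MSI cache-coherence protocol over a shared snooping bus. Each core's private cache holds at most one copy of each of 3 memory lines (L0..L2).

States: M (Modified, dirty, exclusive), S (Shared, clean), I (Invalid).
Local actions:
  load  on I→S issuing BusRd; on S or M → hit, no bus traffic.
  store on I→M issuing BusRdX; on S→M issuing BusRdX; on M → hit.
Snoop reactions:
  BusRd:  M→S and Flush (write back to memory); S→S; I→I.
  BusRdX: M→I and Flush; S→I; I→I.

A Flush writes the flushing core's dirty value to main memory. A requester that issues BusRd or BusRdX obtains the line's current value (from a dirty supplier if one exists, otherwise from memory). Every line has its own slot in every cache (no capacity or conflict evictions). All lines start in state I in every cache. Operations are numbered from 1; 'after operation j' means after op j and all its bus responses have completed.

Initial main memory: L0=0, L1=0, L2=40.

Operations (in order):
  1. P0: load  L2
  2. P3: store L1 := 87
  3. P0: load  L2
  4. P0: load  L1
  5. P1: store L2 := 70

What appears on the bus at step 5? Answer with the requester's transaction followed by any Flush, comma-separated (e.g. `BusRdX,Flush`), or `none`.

step 1: P0: load  L2  ⟶  SIII  (L2)  txn=BusRd  M[L2]=40
step 2: P3: store L1 := 87  ⟶  IIIM  (L1)  txn=BusRdX  M[L1]=0
step 3: P0: load  L2  ⟶  SIII  (L2)  txn=∅  M[L2]=40
step 4: P0: load  L1  ⟶  SIIS  (L1)  txn=BusRd+Flush  M[L1]=87
step 5: P1: store L2 := 70  ⟶  IMII  (L2)  txn=BusRdX  M[L2]=40

bus = BusRdX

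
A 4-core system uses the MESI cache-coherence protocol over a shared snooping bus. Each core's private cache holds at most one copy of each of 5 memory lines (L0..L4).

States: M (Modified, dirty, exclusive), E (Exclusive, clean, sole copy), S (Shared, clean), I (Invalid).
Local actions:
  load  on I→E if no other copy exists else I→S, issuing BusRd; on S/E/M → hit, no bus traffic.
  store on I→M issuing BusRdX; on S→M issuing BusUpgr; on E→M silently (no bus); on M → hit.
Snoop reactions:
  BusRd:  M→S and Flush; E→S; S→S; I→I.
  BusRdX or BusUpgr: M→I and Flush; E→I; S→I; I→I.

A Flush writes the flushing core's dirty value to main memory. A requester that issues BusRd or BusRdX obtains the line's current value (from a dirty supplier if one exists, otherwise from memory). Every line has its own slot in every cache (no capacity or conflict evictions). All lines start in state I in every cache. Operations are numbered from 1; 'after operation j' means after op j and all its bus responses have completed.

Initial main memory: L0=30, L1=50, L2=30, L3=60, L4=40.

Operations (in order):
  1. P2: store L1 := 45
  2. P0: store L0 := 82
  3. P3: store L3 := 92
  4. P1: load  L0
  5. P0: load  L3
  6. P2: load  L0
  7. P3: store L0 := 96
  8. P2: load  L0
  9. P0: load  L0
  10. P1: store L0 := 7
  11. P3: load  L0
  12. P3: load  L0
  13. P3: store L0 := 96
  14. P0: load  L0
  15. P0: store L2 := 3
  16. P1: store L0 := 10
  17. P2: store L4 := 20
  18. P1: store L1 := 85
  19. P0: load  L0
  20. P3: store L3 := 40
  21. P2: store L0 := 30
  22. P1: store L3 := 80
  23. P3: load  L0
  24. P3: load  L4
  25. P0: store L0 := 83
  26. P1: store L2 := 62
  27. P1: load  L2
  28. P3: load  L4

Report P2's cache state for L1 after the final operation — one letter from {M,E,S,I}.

  op1 P2: store L1 := 45 → I/I/M/I on L1; bus BusRdX; mem=50
  op2 P0: store L0 := 82 → M/I/I/I on L0; bus BusRdX; mem=30
  op3 P3: store L3 := 92 → I/I/I/M on L3; bus BusRdX; mem=60
  op4 P1: load  L0 → S/S/I/I on L0; bus BusRd Flush; mem=82
  op5 P0: load  L3 → S/I/I/S on L3; bus BusRd Flush; mem=92
  op6 P2: load  L0 → S/S/S/I on L0; bus BusRd; mem=82
  op7 P3: store L0 := 96 → I/I/I/M on L0; bus BusRdX; mem=82
  op8 P2: load  L0 → I/I/S/S on L0; bus BusRd Flush; mem=96
  op9 P0: load  L0 → S/I/S/S on L0; bus BusRd; mem=96
  op10 P1: store L0 := 7 → I/M/I/I on L0; bus BusRdX; mem=96
  op11 P3: load  L0 → I/S/I/S on L0; bus BusRd Flush; mem=7
  op12 P3: load  L0 → I/S/I/S on L0; bus (none); mem=7
  op13 P3: store L0 := 96 → I/I/I/M on L0; bus BusUpgr; mem=7
  op14 P0: load  L0 → S/I/I/S on L0; bus BusRd Flush; mem=96
  op15 P0: store L2 := 3 → M/I/I/I on L2; bus BusRdX; mem=30
  op16 P1: store L0 := 10 → I/M/I/I on L0; bus BusRdX; mem=96
  op17 P2: store L4 := 20 → I/I/M/I on L4; bus BusRdX; mem=40
  op18 P1: store L1 := 85 → I/M/I/I on L1; bus BusRdX Flush; mem=45
  op19 P0: load  L0 → S/S/I/I on L0; bus BusRd Flush; mem=10
  op20 P3: store L3 := 40 → I/I/I/M on L3; bus BusUpgr; mem=92
  op21 P2: store L0 := 30 → I/I/M/I on L0; bus BusRdX; mem=10
  op22 P1: store L3 := 80 → I/M/I/I on L3; bus BusRdX Flush; mem=40
  op23 P3: load  L0 → I/I/S/S on L0; bus BusRd Flush; mem=30
  op24 P3: load  L4 → I/I/S/S on L4; bus BusRd Flush; mem=20
  op25 P0: store L0 := 83 → M/I/I/I on L0; bus BusRdX; mem=30
  op26 P1: store L2 := 62 → I/M/I/I on L2; bus BusRdX Flush; mem=3
  op27 P1: load  L2 → I/M/I/I on L2; bus (none); mem=3
  op28 P3: load  L4 → I/I/S/S on L4; bus (none); mem=20

state = I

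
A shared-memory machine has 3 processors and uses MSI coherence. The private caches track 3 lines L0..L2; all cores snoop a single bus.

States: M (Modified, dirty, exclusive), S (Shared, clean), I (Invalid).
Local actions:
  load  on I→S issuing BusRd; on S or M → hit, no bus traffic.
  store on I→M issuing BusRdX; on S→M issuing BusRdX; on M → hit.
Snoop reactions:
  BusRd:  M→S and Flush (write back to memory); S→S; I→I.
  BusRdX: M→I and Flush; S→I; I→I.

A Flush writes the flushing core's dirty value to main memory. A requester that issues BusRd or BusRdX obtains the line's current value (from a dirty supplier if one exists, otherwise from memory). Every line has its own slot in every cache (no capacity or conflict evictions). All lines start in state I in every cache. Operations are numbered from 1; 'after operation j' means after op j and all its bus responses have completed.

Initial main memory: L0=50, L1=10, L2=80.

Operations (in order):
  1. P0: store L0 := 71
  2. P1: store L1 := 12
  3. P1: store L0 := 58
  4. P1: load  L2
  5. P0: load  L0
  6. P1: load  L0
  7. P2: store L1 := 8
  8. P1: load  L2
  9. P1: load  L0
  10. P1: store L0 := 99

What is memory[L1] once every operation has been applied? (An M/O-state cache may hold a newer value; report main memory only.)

memory[L1] = 12

1. P0: store L0 := 71  bus=[BusRdX]  L0: P0=M P1=I P2=I  mem[L0]=50
2. P1: store L1 := 12  bus=[BusRdX]  L1: P0=I P1=M P2=I  mem[L1]=10
3. P1: store L0 := 58  bus=[BusRdX,Flush]  L0: P0=I P1=M P2=I  mem[L0]=71
4. P1: load  L2  bus=[BusRd]  L2: P0=I P1=S P2=I  mem[L2]=80
5. P0: load  L0  bus=[BusRd,Flush]  L0: P0=S P1=S P2=I  mem[L0]=58
6. P1: load  L0  bus=[-]  L0: P0=S P1=S P2=I  mem[L0]=58
7. P2: store L1 := 8  bus=[BusRdX,Flush]  L1: P0=I P1=I P2=M  mem[L1]=12
8. P1: load  L2  bus=[-]  L2: P0=I P1=S P2=I  mem[L2]=80
9. P1: load  L0  bus=[-]  L0: P0=S P1=S P2=I  mem[L0]=58
10. P1: store L0 := 99  bus=[BusRdX]  L0: P0=I P1=M P2=I  mem[L0]=58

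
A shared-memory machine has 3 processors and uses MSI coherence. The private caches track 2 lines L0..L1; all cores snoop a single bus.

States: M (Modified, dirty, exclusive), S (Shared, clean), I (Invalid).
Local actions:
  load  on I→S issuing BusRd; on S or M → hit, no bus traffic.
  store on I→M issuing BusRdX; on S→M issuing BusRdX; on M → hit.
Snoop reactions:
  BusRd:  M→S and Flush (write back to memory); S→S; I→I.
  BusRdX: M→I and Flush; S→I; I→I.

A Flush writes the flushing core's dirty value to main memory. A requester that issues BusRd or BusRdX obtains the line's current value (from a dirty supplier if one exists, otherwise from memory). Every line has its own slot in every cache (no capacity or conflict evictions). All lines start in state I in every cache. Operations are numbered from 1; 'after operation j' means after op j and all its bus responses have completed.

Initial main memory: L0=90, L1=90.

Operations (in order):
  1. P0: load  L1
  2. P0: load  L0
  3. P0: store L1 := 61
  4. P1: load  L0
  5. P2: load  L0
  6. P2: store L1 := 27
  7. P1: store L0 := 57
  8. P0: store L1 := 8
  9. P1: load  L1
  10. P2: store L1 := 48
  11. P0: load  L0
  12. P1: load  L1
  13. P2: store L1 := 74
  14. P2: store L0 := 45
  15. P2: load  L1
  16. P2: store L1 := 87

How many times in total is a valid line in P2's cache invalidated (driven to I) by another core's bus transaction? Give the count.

  op1 P0: load  L1 → S/I/I on L1; bus BusRd; mem=90
  op2 P0: load  L0 → S/I/I on L0; bus BusRd; mem=90
  op3 P0: store L1 := 61 → M/I/I on L1; bus BusRdX; mem=90
  op4 P1: load  L0 → S/S/I on L0; bus BusRd; mem=90
  op5 P2: load  L0 → S/S/S on L0; bus BusRd; mem=90
  op6 P2: store L1 := 27 → I/I/M on L1; bus BusRdX Flush; mem=61
  op7 P1: store L0 := 57 → I/M/I on L0; bus BusRdX; mem=90
  op8 P0: store L1 := 8 → M/I/I on L1; bus BusRdX Flush; mem=27
  op9 P1: load  L1 → S/S/I on L1; bus BusRd Flush; mem=8
  op10 P2: store L1 := 48 → I/I/M on L1; bus BusRdX; mem=8
  op11 P0: load  L0 → S/S/I on L0; bus BusRd Flush; mem=57
  op12 P1: load  L1 → I/S/S on L1; bus BusRd Flush; mem=48
  op13 P2: store L1 := 74 → I/I/M on L1; bus BusRdX; mem=48
  op14 P2: store L0 := 45 → I/I/M on L0; bus BusRdX; mem=57
  op15 P2: load  L1 → I/I/M on L1; bus (none); mem=48
  op16 P2: store L1 := 87 → I/I/M on L1; bus (none); mem=48

invalidations = 2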